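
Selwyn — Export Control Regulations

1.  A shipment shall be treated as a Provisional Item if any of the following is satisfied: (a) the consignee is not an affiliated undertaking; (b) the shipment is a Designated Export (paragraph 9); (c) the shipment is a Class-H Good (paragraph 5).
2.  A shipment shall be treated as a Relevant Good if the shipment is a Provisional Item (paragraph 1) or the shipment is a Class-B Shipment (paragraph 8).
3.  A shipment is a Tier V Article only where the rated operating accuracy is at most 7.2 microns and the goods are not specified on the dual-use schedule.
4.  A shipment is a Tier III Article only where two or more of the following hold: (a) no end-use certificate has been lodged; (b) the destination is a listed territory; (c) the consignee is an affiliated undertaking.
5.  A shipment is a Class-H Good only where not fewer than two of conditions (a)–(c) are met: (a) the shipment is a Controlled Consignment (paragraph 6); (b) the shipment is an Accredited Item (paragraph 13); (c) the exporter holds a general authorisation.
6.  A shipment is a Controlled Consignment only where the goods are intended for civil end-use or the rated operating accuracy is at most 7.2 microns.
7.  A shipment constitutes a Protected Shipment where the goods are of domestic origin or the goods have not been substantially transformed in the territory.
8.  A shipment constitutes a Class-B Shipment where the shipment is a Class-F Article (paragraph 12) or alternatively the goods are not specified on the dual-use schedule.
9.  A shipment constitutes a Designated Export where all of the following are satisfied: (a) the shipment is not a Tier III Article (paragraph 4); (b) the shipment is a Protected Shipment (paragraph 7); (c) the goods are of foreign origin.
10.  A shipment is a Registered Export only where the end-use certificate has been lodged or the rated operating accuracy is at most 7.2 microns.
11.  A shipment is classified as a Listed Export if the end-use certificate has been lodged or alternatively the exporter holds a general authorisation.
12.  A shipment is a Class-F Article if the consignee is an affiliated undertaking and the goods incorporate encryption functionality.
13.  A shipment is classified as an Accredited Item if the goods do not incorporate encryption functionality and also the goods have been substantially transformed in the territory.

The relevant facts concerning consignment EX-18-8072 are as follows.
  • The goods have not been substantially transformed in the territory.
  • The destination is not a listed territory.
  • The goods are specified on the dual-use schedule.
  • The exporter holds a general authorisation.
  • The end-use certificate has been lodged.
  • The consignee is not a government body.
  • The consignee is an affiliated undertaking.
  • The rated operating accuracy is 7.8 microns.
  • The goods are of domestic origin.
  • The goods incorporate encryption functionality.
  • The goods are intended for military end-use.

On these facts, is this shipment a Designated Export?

Under paragraph 4: no end-use certificate has been lodged? no; the destination is a listed territory? no; the consignee is an affiliated undertaking? yes — 1 of 3 hold (need ≥2) → not satisfied.
Under paragraph 7: the goods are of domestic origin? yes; or the goods have not been substantially transformed in the territory? yes. So the shipment is a Protected Shipment.
Under paragraph 9: not a Tier III Article (paragraph 4)? yes; and Protected Shipment (paragraph 7)? yes; and the goods are of foreign origin? no. So the shipment is not a Designated Export.

No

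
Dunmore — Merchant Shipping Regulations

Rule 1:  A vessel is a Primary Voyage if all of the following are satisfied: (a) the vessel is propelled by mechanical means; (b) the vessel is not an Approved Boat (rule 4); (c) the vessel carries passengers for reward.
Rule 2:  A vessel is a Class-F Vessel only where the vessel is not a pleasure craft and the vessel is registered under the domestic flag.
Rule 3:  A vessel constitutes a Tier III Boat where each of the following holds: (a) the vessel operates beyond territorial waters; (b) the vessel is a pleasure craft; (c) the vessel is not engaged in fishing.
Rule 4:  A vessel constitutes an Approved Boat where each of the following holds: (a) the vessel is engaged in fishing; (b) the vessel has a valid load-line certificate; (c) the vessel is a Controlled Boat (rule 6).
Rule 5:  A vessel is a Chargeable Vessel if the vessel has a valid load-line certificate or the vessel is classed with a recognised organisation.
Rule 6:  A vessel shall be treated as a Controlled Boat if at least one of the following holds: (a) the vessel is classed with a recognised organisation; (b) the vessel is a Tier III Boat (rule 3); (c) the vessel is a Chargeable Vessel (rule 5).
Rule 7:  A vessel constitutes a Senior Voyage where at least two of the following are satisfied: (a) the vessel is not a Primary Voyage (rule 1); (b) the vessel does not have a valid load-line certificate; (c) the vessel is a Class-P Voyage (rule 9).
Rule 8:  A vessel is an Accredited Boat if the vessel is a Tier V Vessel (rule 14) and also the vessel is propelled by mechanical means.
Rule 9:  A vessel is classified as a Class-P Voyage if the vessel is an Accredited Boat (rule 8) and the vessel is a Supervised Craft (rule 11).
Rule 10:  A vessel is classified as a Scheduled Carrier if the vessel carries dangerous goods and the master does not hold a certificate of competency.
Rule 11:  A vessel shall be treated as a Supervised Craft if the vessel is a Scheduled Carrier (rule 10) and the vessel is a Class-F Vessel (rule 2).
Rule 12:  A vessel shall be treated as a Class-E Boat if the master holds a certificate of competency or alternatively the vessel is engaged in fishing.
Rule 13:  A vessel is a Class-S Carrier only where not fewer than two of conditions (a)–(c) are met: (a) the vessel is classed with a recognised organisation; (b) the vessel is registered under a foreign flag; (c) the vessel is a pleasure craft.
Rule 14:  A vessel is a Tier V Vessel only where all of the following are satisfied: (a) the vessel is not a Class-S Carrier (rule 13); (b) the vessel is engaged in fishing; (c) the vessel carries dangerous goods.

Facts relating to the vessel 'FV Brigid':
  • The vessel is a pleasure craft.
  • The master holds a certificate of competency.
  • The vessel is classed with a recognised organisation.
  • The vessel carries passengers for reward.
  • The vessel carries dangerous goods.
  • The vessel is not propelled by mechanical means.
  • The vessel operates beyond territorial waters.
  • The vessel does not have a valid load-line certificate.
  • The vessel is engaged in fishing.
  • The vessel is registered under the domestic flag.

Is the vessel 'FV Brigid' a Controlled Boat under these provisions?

Yes

rule 3 — Tier III Boat: [the vessel operates beyond territorial waters? yes] AND [the vessel is a pleasure craft? yes] AND [the vessel is not engaged in fishing? no] → not satisfied.
rule 5 — Chargeable Vessel: [the vessel has a valid load-line certificate? no] OR [the vessel is classed with a recognised organisation? yes] → satisfied.
rule 6 — Controlled Boat: [the vessel is classed with a recognised organisation? yes] OR [Tier III Boat (rule 3)? no] OR [Chargeable Vessel (rule 5)? yes] → satisfied.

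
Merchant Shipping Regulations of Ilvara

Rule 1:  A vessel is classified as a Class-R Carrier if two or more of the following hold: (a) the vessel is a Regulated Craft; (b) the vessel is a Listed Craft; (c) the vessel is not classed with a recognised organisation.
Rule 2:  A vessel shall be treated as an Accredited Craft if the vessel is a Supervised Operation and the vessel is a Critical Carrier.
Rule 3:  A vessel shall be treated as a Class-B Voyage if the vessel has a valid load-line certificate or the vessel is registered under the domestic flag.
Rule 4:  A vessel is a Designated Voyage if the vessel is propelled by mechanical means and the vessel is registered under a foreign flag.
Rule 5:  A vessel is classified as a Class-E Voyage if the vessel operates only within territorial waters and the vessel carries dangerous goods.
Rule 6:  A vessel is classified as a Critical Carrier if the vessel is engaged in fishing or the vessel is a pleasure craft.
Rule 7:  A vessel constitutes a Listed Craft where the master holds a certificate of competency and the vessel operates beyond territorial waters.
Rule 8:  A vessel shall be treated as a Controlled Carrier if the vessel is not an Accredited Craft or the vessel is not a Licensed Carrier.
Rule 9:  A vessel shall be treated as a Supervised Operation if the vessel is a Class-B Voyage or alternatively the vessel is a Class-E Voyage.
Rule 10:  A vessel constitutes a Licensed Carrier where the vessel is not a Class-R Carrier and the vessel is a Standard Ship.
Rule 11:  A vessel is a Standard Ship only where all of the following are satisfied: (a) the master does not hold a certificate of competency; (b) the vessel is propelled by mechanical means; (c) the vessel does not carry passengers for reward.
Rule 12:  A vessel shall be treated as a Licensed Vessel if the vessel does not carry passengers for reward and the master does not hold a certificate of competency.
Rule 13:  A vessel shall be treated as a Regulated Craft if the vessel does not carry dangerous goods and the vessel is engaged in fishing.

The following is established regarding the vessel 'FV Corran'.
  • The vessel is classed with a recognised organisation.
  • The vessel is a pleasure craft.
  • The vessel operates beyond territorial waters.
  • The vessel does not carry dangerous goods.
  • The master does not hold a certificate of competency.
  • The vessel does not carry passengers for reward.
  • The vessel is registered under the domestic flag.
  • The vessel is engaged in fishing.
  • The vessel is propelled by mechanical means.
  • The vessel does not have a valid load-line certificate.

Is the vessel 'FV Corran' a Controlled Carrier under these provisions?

Under rule 3: the vessel has a valid load-line certificate? no; or the vessel is registered under the domestic flag? yes. So the vessel is a Class-B Voyage.
Under rule 5: the vessel operates only within territorial waters? no; and the vessel carries dangerous goods? no. So the vessel is not a Class-E Voyage.
Under rule 9: Class-B Voyage (rule 3)? yes; or Class-E Voyage (rule 5)? no. So the vessel is a Supervised Operation.
Under rule 6: the vessel is engaged in fishing? yes; or the vessel is a pleasure craft? yes. So the vessel is a Critical Carrier.
Under rule 2: Supervised Operation (rule 9)? yes; and Critical Carrier (rule 6)? yes. So the vessel is an Accredited Craft.
Under rule 13: the vessel does not carry dangerous goods? yes; and the vessel is engaged in fishing? yes. So the vessel is a Regulated Craft.
Under rule 7: the master holds a certificate of competency? no; and the vessel operates beyond territorial waters? yes. So the vessel is not a Listed Craft.
Under rule 1: Regulated Craft (rule 13)? yes; Listed Craft (rule 7)? no; the vessel is not classed with a recognised organisation? no — 1 of 3 hold (need ≥2) → not satisfied.
Under rule 11: the master does not hold a certificate of competency? yes; and the vessel is propelled by mechanical means? yes; and the vessel does not carry passengers for reward? yes. So the vessel is a Standard Ship.
Under rule 10: not a Class-R Carrier (rule 1)? yes; and Standard Ship (rule 11)? yes. So the vessel is a Licensed Carrier.
Under rule 8: not an Accredited Craft (rule 2)? no; or not a Licensed Carrier (rule 10)? no. So the vessel is not a Controlled Carrier.

No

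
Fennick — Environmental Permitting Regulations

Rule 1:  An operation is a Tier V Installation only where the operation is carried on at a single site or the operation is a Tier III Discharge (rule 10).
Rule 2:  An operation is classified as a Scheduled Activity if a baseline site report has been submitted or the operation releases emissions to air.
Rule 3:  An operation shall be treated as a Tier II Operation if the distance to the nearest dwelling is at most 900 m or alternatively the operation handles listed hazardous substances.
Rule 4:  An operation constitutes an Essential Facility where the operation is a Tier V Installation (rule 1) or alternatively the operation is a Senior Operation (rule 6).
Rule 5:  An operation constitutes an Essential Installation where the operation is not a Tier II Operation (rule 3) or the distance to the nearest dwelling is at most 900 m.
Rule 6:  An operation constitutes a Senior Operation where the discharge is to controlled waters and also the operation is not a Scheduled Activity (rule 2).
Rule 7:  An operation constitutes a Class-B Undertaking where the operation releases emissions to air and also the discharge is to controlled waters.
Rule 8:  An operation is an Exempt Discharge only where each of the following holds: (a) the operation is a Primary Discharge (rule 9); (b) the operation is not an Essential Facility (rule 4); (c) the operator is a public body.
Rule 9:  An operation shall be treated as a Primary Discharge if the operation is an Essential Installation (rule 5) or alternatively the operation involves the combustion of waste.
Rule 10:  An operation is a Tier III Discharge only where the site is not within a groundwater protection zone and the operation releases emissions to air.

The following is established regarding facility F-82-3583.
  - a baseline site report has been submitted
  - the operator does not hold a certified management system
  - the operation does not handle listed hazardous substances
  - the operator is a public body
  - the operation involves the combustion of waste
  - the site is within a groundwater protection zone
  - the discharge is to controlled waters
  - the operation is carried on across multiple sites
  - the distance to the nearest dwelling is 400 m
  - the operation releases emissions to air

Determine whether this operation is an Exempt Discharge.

Under rule 3: distance to the nearest dwelling: 400 m ≤ 900 m? yes; or the operation handles listed hazardous substances? no. So the operation is a Tier II Operation.
Under rule 5: not a Tier II Operation (rule 3)? no; or distance to the nearest dwelling: 400 m ≤ 900 m? yes. So the operation is an Essential Installation.
Under rule 9: Essential Installation (rule 5)? yes; or the operation involves the combustion of waste? yes. So the operation is a Primary Discharge.
Under rule 10: the site is not within a groundwater protection zone? no; and the operation releases emissions to air? yes. So the operation is not a Tier III Discharge.
Under rule 1: the operation is carried on at a single site? no; or Tier III Discharge (rule 10)? no. So the operation is not a Tier V Installation.
Under rule 2: a baseline site report has been submitted? yes; or the operation releases emissions to air? yes. So the operation is a Scheduled Activity.
Under rule 6: the discharge is to controlled waters? yes; and not a Scheduled Activity (rule 2)? no. So the operation is not a Senior Operation.
Under rule 4: Tier V Installation (rule 1)? no; or Senior Operation (rule 6)? no. So the operation is not an Essential Facility.
Under rule 8: Primary Discharge (rule 9)? yes; and not an Essential Facility (rule 4)? yes; and the operator is a public body? yes. So the operation is an Exempt Discharge.

Yes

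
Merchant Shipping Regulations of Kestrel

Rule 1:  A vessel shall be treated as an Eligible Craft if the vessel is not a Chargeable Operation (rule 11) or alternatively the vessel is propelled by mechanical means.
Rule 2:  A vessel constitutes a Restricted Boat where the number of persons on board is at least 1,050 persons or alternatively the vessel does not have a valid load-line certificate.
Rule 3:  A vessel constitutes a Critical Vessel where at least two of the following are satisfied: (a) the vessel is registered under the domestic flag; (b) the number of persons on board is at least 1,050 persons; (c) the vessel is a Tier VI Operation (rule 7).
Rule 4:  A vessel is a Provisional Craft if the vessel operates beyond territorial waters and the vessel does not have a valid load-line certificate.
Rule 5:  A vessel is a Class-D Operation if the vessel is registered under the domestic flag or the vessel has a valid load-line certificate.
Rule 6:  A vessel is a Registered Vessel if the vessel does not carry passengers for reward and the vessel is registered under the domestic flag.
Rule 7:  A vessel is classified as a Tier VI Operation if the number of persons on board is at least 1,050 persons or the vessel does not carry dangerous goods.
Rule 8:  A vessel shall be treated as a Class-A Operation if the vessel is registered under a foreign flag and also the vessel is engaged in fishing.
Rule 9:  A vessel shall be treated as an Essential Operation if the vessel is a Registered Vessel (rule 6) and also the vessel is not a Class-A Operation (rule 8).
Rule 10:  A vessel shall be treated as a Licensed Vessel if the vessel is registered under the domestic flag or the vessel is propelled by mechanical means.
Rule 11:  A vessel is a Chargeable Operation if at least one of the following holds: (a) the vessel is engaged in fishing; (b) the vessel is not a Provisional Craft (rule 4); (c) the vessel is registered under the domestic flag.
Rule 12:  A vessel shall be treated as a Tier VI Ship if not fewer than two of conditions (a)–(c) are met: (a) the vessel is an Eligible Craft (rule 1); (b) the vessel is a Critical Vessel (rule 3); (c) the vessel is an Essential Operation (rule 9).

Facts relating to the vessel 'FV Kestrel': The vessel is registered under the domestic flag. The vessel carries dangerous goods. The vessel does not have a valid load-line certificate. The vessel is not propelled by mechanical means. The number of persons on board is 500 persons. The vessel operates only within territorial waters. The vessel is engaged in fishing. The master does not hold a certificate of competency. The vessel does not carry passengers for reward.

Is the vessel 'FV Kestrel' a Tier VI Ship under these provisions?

No

rule 4 — Provisional Craft: [the vessel operates beyond territorial waters? no] AND [the vessel does not have a valid load-line certificate? yes] → not satisfied.
rule 11 — Chargeable Operation: [the vessel is engaged in fishing? yes] OR [not a Provisional Craft (rule 4)? yes] OR [the vessel is registered under the domestic flag? yes] → satisfied.
rule 1 — Eligible Craft: [not a Chargeable Operation (rule 11)? no] OR [the vessel is propelled by mechanical means? no] → not satisfied.
rule 7 — Tier VI Operation: [number of persons on board: 500 persons ≥ 1,050 persons? no] OR [the vessel does not carry dangerous goods? no] → not satisfied.
rule 3 — Critical Vessel: the vessel is registered under the domestic flag? yes; number of persons on board: 500 persons ≥ 1,050 persons? no; Tier VI Operation (rule 7)? no — 1 of 3 hold (need ≥2) → not satisfied.
rule 6 — Registered Vessel: [the vessel does not carry passengers for reward? yes] AND [the vessel is registered under the domestic flag? yes] → satisfied.
rule 8 — Class-A Operation: [the vessel is registered under a foreign flag? no] AND [the vessel is engaged in fishing? yes] → not satisfied.
rule 9 — Essential Operation: [Registered Vessel (rule 6)? yes] AND [not a Class-A Operation (rule 8)? yes] → satisfied.
rule 12 — Tier VI Ship: Eligible Craft (rule 1)? no; Critical Vessel (rule 3)? no; Essential Operation (rule 9)? yes — 1 of 3 hold (need ≥2) → not satisfied.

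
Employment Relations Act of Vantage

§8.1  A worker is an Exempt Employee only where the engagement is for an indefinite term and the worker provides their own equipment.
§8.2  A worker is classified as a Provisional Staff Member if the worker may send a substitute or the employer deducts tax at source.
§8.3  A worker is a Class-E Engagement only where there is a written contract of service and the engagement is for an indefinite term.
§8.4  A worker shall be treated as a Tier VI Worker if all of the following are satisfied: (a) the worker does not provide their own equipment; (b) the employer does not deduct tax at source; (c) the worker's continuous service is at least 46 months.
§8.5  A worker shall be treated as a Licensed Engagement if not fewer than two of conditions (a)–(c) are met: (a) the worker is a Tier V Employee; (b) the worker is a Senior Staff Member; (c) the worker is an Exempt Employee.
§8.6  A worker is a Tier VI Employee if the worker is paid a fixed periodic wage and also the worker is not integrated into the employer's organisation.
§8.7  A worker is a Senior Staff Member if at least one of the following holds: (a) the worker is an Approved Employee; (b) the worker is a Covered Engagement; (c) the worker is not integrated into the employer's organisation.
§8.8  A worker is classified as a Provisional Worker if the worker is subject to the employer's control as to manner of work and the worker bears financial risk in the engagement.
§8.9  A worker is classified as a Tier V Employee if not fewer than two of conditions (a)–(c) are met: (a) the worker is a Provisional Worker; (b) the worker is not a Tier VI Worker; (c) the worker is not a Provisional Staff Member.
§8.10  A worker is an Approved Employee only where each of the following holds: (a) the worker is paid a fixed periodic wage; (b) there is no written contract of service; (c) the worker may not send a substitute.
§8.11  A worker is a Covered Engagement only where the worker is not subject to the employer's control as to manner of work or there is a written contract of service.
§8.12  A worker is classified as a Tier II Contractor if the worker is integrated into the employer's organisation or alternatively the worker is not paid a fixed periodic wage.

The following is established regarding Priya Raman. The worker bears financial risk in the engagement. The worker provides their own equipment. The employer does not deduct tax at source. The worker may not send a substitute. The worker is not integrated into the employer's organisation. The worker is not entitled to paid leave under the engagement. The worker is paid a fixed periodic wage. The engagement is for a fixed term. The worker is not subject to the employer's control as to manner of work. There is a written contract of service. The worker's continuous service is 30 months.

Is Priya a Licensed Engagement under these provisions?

Under §8.8: the worker is subject to the employer's control as to manner of work? no; and the worker bears financial risk in the engagement? yes. So the worker is not a Provisional Worker.
Under §8.4: the worker does not provide their own equipment? no; and the employer does not deduct tax at source? yes; and worker's continuous service: 30 months ≥ 46 months? no. So the worker is not a Tier VI Worker.
Under §8.2: the worker may send a substitute? no; or the employer deducts tax at source? no. So the worker is not a Provisional Staff Member.
Under §8.9: Provisional Worker (§8.8)? no; not a Tier VI Worker (§8.4)? yes; not a Provisional Staff Member (§8.2)? yes — 2 of 3 hold (need ≥2) → satisfied.
Under §8.10: the worker is paid a fixed periodic wage? yes; and there is no written contract of service? no; and the worker may not send a substitute? yes. So the worker is not an Approved Employee.
Under §8.11: the worker is not subject to the employer's control as to manner of work? yes; or there is a written contract of service? yes. So the worker is a Covered Engagement.
Under §8.7: Approved Employee (§8.10)? no; or Covered Engagement (§8.11)? yes; or the worker is not integrated into the employer's organisation? yes. So the worker is a Senior Staff Member.
Under §8.1: the engagement is for an indefinite term? no; and the worker provides their own equipment? yes. So the worker is not an Exempt Employee.
Under §8.5: Tier V Employee (§8.9)? yes; Senior Staff Member (§8.7)? yes; Exempt Employee (§8.1)? no — 2 of 3 hold (need ≥2) → satisfied.

Yes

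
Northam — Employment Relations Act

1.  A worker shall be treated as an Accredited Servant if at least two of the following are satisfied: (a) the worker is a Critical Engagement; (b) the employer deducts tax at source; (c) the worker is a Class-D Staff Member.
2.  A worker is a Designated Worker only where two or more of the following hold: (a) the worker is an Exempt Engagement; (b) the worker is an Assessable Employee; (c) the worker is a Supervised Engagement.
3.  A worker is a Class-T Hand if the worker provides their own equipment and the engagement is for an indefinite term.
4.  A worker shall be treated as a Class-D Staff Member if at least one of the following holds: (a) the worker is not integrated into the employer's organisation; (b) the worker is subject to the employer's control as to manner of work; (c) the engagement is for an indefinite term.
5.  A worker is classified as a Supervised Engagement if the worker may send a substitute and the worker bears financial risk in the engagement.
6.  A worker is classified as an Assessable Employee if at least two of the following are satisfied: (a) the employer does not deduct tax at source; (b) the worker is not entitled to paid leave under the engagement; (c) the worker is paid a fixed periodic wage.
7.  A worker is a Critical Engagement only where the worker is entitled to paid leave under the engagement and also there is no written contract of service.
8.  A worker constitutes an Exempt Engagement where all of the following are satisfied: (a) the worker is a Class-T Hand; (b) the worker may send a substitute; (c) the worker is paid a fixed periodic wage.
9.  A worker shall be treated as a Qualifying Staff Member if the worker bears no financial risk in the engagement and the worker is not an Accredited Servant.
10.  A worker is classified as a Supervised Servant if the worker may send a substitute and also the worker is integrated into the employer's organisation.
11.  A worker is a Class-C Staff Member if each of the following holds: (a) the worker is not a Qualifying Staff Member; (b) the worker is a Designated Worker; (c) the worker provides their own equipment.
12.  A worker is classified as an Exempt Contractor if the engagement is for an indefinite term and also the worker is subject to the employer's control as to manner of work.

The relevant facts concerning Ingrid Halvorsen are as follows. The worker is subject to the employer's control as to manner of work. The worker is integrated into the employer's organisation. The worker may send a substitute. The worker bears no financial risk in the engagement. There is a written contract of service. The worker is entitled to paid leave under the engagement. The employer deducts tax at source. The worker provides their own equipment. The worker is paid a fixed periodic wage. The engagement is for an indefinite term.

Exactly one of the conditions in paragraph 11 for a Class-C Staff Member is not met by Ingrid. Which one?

Designated Worker

Under paragraph 7: the worker is entitled to paid leave under the engagement? yes; and there is no written contract of service? no. So the worker is not a Critical Engagement.
Under paragraph 4: the worker is not integrated into the employer's organisation? no; or the worker is subject to the employer's control as to manner of work? yes; or the engagement is for an indefinite term? yes. So the worker is a Class-D Staff Member.
Under paragraph 1: Critical Engagement (paragraph 7)? no; the employer deducts tax at source? yes; Class-D Staff Member (paragraph 4)? yes — 2 of 3 hold (need ≥2) → satisfied.
Under paragraph 9: the worker bears no financial risk in the engagement? yes; and not an Accredited Servant (paragraph 1)? no. So the worker is not a Qualifying Staff Member.
Under paragraph 3: the worker provides their own equipment? yes; and the engagement is for an indefinite term? yes. So the worker is a Class-T Hand.
Under paragraph 8: Class-T Hand (paragraph 3)? yes; and the worker may send a substitute? yes; and the worker is paid a fixed periodic wage? yes. So the worker is an Exempt Engagement.
Under paragraph 6: the employer does not deduct tax at source? no; the worker is not entitled to paid leave under the engagement? no; the worker is paid a fixed periodic wage? yes — 1 of 3 hold (need ≥2) → not satisfied.
Under paragraph 5: the worker may send a substitute? yes; and the worker bears financial risk in the engagement? no. So the worker is not a Supervised Engagement.
Under paragraph 2: Exempt Engagement (paragraph 8)? yes; Assessable Employee (paragraph 6)? no; Supervised Engagement (paragraph 5)? no — 1 of 3 hold (need ≥2) → not satisfied.
Under paragraph 11: not a Qualifying Staff Member (paragraph 9)? yes; and Designated Worker (paragraph 2)? no; and the worker provides their own equipment? yes. So the worker is not a Class-C Staff Member.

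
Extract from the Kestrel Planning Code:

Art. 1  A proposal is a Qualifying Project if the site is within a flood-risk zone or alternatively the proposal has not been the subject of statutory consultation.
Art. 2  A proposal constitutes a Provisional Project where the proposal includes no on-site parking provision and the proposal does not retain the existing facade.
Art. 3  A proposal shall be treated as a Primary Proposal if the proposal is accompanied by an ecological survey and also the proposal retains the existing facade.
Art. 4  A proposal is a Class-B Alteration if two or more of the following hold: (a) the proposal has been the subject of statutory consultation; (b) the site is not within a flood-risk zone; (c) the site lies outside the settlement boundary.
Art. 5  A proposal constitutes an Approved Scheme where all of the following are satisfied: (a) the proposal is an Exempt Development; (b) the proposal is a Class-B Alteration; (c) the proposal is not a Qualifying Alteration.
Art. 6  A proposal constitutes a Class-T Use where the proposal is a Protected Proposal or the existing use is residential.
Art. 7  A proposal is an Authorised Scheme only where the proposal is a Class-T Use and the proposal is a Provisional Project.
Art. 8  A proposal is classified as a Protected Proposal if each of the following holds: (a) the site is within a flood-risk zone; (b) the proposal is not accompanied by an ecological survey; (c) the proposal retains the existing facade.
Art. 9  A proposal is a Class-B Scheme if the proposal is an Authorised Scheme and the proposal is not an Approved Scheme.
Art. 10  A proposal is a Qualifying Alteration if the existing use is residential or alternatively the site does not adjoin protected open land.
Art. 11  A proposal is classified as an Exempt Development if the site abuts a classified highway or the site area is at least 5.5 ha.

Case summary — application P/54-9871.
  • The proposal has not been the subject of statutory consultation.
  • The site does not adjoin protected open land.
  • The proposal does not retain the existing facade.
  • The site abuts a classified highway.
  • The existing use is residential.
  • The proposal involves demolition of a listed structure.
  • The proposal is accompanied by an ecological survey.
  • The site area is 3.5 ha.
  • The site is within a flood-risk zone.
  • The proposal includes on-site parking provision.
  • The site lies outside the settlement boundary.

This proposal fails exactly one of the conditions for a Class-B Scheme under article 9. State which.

article 8 — Protected Proposal: [the site is within a flood-risk zone? yes] AND [the proposal is not accompanied by an ecological survey? no] AND [the proposal retains the existing facade? no] → not satisfied.
article 6 — Class-T Use: [Protected Proposal (article 8)? no] OR [the existing use is residential? yes] → satisfied.
article 2 — Provisional Project: [the proposal includes no on-site parking provision? no] AND [the proposal does not retain the existing facade? yes] → not satisfied.
article 7 — Authorised Scheme: [Class-T Use (article 6)? yes] AND [Provisional Project (article 2)? no] → not satisfied.
article 11 — Exempt Development: [the site abuts a classified highway? yes] OR [site area: 3.5 ha ≥ 5.5 ha? no] → satisfied.
article 4 — Class-B Alteration: the proposal has been the subject of statutory consultation? no; the site is not within a flood-risk zone? no; the site lies outside the settlement boundary? yes — 1 of 3 hold (need ≥2) → not satisfied.
article 10 — Qualifying Alteration: [the existing use is residential? yes] OR [the site does not adjoin protected open land? yes] → satisfied.
article 5 — Approved Scheme: [Exempt Development (article 11)? yes] AND [Class-B Alteration (article 4)? no] AND [not a Qualifying Alteration (article 10)? no] → not satisfied.
article 9 — Class-B Scheme: [Authorised Scheme (article 7)? no] AND [not an Approved Scheme (article 5)? yes] → not satisfied.

Authorised Scheme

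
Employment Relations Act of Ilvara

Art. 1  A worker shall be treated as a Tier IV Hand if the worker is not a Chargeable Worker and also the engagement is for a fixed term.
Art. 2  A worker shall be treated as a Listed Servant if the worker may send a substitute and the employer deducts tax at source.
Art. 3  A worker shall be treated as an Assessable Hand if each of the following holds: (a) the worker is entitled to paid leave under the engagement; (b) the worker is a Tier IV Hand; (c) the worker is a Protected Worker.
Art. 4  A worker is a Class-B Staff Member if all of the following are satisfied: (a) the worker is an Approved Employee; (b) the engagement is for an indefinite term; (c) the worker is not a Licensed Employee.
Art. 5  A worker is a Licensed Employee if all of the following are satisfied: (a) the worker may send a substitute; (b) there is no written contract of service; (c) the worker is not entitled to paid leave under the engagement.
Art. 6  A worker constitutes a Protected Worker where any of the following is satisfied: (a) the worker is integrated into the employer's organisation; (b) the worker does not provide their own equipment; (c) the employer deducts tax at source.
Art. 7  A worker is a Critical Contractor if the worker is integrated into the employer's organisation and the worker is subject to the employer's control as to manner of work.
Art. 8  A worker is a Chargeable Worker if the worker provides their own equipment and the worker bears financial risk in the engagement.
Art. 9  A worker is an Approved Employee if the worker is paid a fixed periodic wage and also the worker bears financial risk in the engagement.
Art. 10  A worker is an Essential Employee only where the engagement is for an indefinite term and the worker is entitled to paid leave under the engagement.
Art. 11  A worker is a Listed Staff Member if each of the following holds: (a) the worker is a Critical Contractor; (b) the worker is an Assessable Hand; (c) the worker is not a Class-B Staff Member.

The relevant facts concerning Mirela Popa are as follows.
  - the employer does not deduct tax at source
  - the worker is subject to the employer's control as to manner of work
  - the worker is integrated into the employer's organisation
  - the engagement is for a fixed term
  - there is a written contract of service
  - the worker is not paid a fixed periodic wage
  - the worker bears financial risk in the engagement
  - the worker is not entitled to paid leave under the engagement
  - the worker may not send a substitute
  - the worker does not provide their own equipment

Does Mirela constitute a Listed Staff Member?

article 7 — Critical Contractor: [the worker is integrated into the employer's organisation? yes] AND [the worker is subject to the employer's control as to manner of work? yes] → satisfied.
article 8 — Chargeable Worker: [the worker provides their own equipment? no] AND [the worker bears financial risk in the engagement? yes] → not satisfied.
article 1 — Tier IV Hand: [not a Chargeable Worker (article 8)? yes] AND [the engagement is for a fixed term? yes] → satisfied.
article 6 — Protected Worker: [the worker is integrated into the employer's organisation? yes] OR [the worker does not provide their own equipment? yes] OR [the employer deducts tax at source? no] → satisfied.
article 3 — Assessable Hand: [the worker is entitled to paid leave under the engagement? no] AND [Tier IV Hand (article 1)? yes] AND [Protected Worker (article 6)? yes] → not satisfied.
article 9 — Approved Employee: [the worker is paid a fixed periodic wage? no] AND [the worker bears financial risk in the engagement? yes] → not satisfied.
article 5 — Licensed Employee: [the worker may send a substitute? no] AND [there is no written contract of service? no] AND [the worker is not entitled to paid leave under the engagement? yes] → not satisfied.
article 4 — Class-B Staff Member: [Approved Employee (article 9)? no] AND [the engagement is for an indefinite term? no] AND [not a Licensed Employee (article 5)? yes] → not satisfied.
article 11 — Listed Staff Member: [Critical Contractor (article 7)? yes] AND [Assessable Hand (article 3)? no] AND [not a Class-B Staff Member (article 4)? yes] → not satisfied.

No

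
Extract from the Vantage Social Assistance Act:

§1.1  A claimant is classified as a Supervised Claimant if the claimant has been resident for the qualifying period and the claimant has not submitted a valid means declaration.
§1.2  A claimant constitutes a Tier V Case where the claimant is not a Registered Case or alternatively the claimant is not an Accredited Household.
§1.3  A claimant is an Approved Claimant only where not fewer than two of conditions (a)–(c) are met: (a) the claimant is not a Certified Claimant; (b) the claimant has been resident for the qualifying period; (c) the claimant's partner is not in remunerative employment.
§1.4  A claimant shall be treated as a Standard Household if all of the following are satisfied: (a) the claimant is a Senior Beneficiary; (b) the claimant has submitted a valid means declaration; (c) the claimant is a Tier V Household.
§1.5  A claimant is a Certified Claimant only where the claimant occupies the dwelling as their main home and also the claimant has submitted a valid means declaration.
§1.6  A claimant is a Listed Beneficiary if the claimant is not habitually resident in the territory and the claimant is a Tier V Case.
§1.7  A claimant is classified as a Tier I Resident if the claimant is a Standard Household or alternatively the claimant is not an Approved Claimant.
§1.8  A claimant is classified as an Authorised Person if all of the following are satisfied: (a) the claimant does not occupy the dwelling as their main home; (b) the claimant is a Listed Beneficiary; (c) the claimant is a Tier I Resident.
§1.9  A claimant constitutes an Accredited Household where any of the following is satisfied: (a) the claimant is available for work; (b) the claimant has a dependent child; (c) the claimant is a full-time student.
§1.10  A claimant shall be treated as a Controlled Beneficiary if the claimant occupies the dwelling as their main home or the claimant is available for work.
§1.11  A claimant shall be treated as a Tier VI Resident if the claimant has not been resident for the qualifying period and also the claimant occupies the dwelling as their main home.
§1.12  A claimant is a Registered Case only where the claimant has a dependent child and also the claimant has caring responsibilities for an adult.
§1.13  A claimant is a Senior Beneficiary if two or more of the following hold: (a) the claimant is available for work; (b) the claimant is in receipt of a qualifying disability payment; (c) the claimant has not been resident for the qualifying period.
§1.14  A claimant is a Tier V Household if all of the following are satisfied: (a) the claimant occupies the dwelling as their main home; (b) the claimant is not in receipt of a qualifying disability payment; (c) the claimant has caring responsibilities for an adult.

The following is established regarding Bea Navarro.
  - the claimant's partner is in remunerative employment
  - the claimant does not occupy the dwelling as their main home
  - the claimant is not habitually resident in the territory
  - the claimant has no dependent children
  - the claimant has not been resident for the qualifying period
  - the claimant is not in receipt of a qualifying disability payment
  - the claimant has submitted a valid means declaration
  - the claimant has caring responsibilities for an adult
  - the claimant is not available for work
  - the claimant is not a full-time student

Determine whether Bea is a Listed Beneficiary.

Under §1.12: the claimant has a dependent child? no; and the claimant has caring responsibilities for an adult? yes. So the claimant is not a Registered Case.
Under §1.9: the claimant is available for work? no; or the claimant has a dependent child? no; or the claimant is a full-time student? no. So the claimant is not an Accredited Household.
Under §1.2: not a Registered Case (§1.12)? yes; or not an Accredited Household (§1.9)? yes. So the claimant is a Tier V Case.
Under §1.6: the claimant is not habitually resident in the territory? yes; and Tier V Case (§1.2)? yes. So the claimant is a Listed Beneficiary.

Yes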